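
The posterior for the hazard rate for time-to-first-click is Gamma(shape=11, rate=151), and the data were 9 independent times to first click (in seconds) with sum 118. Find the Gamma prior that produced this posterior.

Gamma(shape=2, rate=33)

Gamma–exponential conjugacy: posterior shape = α + n, posterior rate = β + Σtᵢ.
So α = 11 − 9 = 2 and β = 151 − 118 = 33.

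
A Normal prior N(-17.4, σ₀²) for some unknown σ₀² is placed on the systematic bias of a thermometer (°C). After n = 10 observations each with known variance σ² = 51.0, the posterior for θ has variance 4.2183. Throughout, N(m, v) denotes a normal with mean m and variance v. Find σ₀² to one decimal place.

σ₀² = 24.4

Posterior precision equals prior precision plus data precision: 1/σ_n² = 1/σ₀² + n/σ².
So 1/σ₀² = 1/4.2183 − 10/51.0 = 0.237062 − 0.196078 = 0.040984.
Hence σ₀² = 1/0.040984 ≈ 24.4.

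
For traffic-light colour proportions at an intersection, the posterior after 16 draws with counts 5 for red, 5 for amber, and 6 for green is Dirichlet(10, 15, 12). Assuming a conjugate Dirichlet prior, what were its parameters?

Dirichlet(5, 10, 6)

For a Dirichlet(α) prior with multinomial counts c, the posterior is Dirichlet(α + c) componentwise.
Subtract each count from the matching posterior parameter: 10−5=5, 15−5=10, 12−6=6.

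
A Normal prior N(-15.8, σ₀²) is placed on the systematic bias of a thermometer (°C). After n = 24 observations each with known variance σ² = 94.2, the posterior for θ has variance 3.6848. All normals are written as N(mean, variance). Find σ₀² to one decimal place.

For the Normal–Normal model with known σ², precisions add: τ_n = τ₀ + n/σ².
So 1/σ₀² = 1/3.6848 − 24/94.2 = 0.271385 − 0.254777 = 0.016608.
Hence σ₀² = 1/0.016608 ≈ 60.2.

σ₀² = 60.2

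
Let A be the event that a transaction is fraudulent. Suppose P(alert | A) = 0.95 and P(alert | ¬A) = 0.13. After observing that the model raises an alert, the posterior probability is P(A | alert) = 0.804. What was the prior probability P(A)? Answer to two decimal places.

P(A) = 0.36

In odds form, posterior odds = prior odds × likelihood ratio, so prior odds = posterior odds ÷ LR.
Posterior odds = 0.804/(1−0.804) = 4.1020. LR = 0.95/0.13 = 7.3077.
Prior odds = 4.1020/7.3077 = 0.5613, so P(A) = 0.5613/(1+0.5613) ≈ 0.36.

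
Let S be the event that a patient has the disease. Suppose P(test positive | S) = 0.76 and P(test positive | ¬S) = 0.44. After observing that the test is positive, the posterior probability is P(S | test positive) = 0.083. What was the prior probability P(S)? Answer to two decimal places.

In odds form, posterior odds = prior odds × likelihood ratio, so prior odds = posterior odds ÷ LR.
Posterior odds = 0.083/(1−0.083) = 0.0905. LR = 0.76/0.44 = 1.7273.
Prior odds = 0.0905/1.7273 = 0.0524, so P(S) = 0.0524/(1+0.0524) ≈ 0.05.

P(S) = 0.05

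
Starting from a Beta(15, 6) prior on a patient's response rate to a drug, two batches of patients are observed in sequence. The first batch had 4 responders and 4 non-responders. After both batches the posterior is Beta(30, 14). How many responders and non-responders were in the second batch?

11 responders and 4 non-responders

Because Beta–binomial updating is additive in the counts, the combined data contributed (α_post−α_prior, β_post−β_prior) successes and failures.
Total across both batches: 30−15=15 responders, 14−6=8 non-responders.
Subtract the first batch: 15−4=11 responders and 8−4=4 non-responders.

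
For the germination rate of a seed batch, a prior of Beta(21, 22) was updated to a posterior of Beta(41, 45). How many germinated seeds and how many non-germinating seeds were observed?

20 germinated seeds and 23 non-germinating seeds

Under Beta–binomial conjugacy the posterior parameters are (a+s, b+f).
Match parameters: s=41−21=20, f=45−22=23.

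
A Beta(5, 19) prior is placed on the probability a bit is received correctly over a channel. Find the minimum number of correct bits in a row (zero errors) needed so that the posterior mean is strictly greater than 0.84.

After k correct bits and 0 errors the posterior is Beta(5+k, 19), with mean (5+k)/(5+19+k).
Set (5+k)/(24+k) > 0.84 and solve: k > (0.84·24 − 5)/(1 − 0.84) = 94.750.
The smallest integer exceeding 94.750 is 95, and checking k=95: (100)/(119) = 0.8403 > 0.84.

k = 95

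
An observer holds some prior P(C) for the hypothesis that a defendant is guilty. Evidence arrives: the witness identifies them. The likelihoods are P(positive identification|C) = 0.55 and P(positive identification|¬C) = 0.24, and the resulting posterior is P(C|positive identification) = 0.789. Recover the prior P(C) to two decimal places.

P(C) = 0.62

In odds form, posterior odds = prior odds × likelihood ratio, so prior odds = posterior odds ÷ LR.
Posterior odds = 0.789/(1−0.789) = 3.7393. LR = 0.55/0.24 = 2.2917.
Prior odds = 3.7393/2.2917 = 1.6317, so P(C) = 1.6317/(1+1.6317) ≈ 0.62.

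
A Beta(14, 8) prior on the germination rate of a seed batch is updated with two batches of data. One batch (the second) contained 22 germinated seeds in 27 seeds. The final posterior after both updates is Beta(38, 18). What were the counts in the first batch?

2 germinated seeds and 5 non-germinating seeds

Sequential conjugate updates are equivalent to a single update on the pooled data, so total successes = posterior α − prior α and total failures = posterior β − prior β.
Total across both batches: 38−14=24 germinated seeds, 18−8=10 non-germinating seeds.
Subtract the second batch: 24−22=2 germinated seeds and 10−5=5 non-germinating seeds.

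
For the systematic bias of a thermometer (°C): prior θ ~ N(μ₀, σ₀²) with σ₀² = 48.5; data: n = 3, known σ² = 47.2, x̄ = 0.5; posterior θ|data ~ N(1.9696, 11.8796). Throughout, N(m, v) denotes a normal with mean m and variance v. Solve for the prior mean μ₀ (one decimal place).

With known observation variance, the Normal–Normal posterior has precision τ_n = τ₀ + n/σ² and mean μ_n = (τ₀μ₀ + (n/σ²)x̄)/τ_n.
Here τ₀ = 1/48.5 = 0.020619 and τ_data = 3/47.2 = 0.063559, so τ_n = 0.084178.
Rearranging for μ₀: μ₀ = (μ_n·τ_n − τ_data·x̄)/τ₀ = (1.9696·0.084178 − 0.063559·0.5) / 0.020619 = 0.134017/0.020619 ≈ 6.5.

μ₀ = 6.5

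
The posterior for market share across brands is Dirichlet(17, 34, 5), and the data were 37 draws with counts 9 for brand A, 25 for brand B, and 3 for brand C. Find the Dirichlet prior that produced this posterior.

For a Dirichlet(α) prior with multinomial counts c, the posterior is Dirichlet(α + c) componentwise.
Subtract each count from the matching posterior parameter: 17−9=8, 34−25=9, 5−3=2.

Dirichlet(8, 9, 2)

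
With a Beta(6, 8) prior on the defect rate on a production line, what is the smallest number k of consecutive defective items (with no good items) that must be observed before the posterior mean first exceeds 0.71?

k = 14

After k defective items and 0 good items the posterior is Beta(6+k, 8), with mean (6+k)/(6+8+k).
Set (6+k)/(14+k) > 0.71 and solve: k > (0.71·14 − 6)/(1 − 0.71) = 13.586.
The smallest integer exceeding 13.586 is 14.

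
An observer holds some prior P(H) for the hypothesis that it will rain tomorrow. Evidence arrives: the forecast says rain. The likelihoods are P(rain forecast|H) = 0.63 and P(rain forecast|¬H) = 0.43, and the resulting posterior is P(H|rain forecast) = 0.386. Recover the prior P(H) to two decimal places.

P(H) = 0.30

In odds form, posterior odds = prior odds × likelihood ratio, so prior odds = posterior odds ÷ LR.
Posterior odds = 0.386/(1−0.386) = 0.6287. LR = 0.63/0.43 = 1.4651.
Prior odds = 0.6287/1.4651 = 0.4291, so P(H) = 0.4291/(1+0.4291) ≈ 0.30.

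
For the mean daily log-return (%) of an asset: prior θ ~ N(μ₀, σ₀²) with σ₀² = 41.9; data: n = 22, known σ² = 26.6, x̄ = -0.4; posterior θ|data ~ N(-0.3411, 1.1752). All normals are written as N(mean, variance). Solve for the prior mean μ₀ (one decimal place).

μ₀ = 1.7

With known observation variance, the Normal–Normal posterior has precision τ_n = τ₀ + n/σ² and mean μ_n = (τ₀μ₀ + (n/σ²)x̄)/τ_n.
Here τ₀ = 1/41.9 = 0.023866 and τ_data = 22/26.6 = 0.827068, so τ_n = 0.850934.
Rearranging for μ₀: μ₀ = (μ_n·τ_n − τ_data·x̄)/τ₀ = (-0.3411·0.850934 − 0.827068·-0.4) / 0.023866 = 0.040574/0.023866 ≈ 1.7.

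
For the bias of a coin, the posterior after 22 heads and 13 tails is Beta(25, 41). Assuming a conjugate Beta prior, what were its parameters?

Beta is conjugate to the binomial likelihood: posterior = Beta(a+s, b+f).
Subtract the data counts: 25−22=3, 41−13=28.

Beta(3, 28)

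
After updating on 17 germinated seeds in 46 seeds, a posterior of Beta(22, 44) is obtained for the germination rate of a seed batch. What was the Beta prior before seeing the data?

Beta(5, 15)

Beta is conjugate to the binomial likelihood: posterior = Beta(α+s, β+f).
So α = 22 − 17 = 5 and β = 44 − 29 = 15.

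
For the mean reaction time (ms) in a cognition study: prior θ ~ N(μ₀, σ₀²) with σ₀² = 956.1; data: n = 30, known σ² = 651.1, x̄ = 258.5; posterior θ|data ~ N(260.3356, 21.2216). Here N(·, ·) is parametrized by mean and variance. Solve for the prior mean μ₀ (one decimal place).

With known observation variance, the Normal–Normal posterior has precision τ_n = τ₀ + n/σ² and mean μ_n = (τ₀μ₀ + (n/σ²)x̄)/τ_n.
Here τ₀ = 1/956.1 = 0.001046 and τ_data = 30/651.1 = 0.046076, so τ_n = 0.047122.
Rearranging for μ₀: μ₀ = (μ_n·τ_n − τ_data·x̄)/τ₀ = (260.3356·0.047122 − 0.046076·258.5) / 0.001046 = 0.356888/0.001046 ≈ 341.2.

μ₀ = 341.2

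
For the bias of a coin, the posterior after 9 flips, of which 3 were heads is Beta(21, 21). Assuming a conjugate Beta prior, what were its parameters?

A Beta(a, b) prior with s successes and f failures in binomial data gives a Beta(a+s, b+f) posterior.
So a = 21 − 3 = 18 and b = 21 − 6 = 15.

Beta(18, 15)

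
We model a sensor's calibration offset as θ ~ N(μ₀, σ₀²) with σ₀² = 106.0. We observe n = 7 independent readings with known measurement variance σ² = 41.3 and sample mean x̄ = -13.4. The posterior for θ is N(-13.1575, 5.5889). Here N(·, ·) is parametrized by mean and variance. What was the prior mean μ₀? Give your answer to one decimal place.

With known observation variance, the Normal–Normal posterior has precision τ_n = τ₀ + n/σ² and mean μ_n = (τ₀μ₀ + (n/σ²)x̄)/τ_n.
Here τ₀ = 1/106.0 = 0.009434 and τ_data = 7/41.3 = 0.169492, so τ_n = 0.178926.
Rearranging for μ₀: μ₀ = (μ_n·τ_n − τ_data·x̄)/τ₀ = (-13.1575·0.178926 − 0.169492·-13.4) / 0.009434 = -0.083026/0.009434 ≈ -8.8.

μ₀ = -8.8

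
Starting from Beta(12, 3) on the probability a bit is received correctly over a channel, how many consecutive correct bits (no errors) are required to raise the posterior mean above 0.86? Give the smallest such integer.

k = 7

After k correct bits and 0 errors the posterior is Beta(12+k, 3), with mean (12+k)/(12+3+k).
Set (12+k)/(15+k) > 0.86 and solve: k > (0.86·15 − 12)/(1 − 0.86) = 6.429.
The smallest integer exceeding 6.429 is 7, and checking k=7: (19)/(22) = 0.8636 > 0.86.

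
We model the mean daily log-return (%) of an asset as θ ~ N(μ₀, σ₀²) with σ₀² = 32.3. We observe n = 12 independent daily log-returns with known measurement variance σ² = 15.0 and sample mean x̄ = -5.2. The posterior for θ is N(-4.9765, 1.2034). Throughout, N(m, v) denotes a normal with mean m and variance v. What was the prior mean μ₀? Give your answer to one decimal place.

μ₀ = 0.8

The posterior mean is a precision-weighted average: μ_n = (τ₀μ₀ + τ_data·x̄)/(τ₀+τ_data), with τ₀=1/σ₀² and τ_data=n/σ².
Here τ₀ = 1/32.3 = 0.030960 and τ_data = 12/15.0 = 0.800000, so τ_n = 0.830960.
Rearranging for μ₀: μ₀ = (μ_n·τ_n − τ_data·x̄)/τ₀ = (-4.9765·0.830960 − 0.800000·-5.2) / 0.030960 = 0.024728/0.030960 ≈ 0.8.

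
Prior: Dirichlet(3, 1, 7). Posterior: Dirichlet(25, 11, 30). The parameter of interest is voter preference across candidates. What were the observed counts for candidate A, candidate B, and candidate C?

For a Dirichlet(α) prior with multinomial counts c, the posterior is Dirichlet(α + c) componentwise.
Counts are posterior − prior componentwise: 25−3=22, 11−1=10, 30−7=23.

counts (22, 10, 23)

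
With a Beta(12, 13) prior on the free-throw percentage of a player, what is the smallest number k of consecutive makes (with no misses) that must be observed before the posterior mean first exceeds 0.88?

k = 84

After k makes and 0 misses the posterior is Beta(12+k, 13), with mean (12+k)/(12+13+k).
Set (12+k)/(25+k) > 0.88 and solve: k > (0.88·25 − 12)/(1 − 0.88) = 83.333.
The smallest integer exceeding 83.333 is 84.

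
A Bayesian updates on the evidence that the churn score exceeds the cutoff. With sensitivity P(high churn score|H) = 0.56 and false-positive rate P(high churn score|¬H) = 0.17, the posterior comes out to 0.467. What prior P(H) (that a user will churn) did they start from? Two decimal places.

In odds form, posterior odds = prior odds × likelihood ratio, so prior odds = posterior odds ÷ LR.
Posterior odds = 0.467/(1−0.467) = 0.8762. LR = 0.56/0.17 = 3.2941.
Prior odds = 0.8762/3.2941 = 0.2660, so P(H) = 0.2660/(1+0.2660) ≈ 0.21.

P(H) = 0.21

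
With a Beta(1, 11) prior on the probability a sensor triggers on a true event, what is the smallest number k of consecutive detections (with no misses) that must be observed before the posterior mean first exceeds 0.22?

After k detections and 0 misses the posterior is Beta(1+k, 11), with mean (1+k)/(1+11+k).
Set (1+k)/(12+k) > 0.22 and solve: k > (0.22·12 − 1)/(1 − 0.22) = 2.103.
The smallest integer exceeding 2.103 is 3, and checking k=3: (4)/(15) = 0.2667 > 0.22.

k = 3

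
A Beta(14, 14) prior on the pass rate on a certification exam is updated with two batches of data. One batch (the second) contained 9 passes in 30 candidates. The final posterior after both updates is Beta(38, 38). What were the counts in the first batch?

Because Beta–binomial updating is additive in the counts, the combined data contributed (α_post−α_prior, β_post−β_prior) successes and failures.
Total across both batches: 38−14=24 passes, 38−14=24 failures.
Subtract the second batch: 24−9=15 passes and 24−21=3 failures.

15 passes and 3 failures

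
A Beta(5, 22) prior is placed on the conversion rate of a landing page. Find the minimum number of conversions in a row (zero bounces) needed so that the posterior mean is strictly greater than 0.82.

After k conversions and 0 bounces the posterior is Beta(5+k, 22), with mean (5+k)/(5+22+k).
Set (5+k)/(27+k) > 0.82 and solve: k > (0.82·27 − 5)/(1 − 0.82) = 95.222.
The smallest integer exceeding 95.222 is 96, and checking k=96: (101)/(123) = 0.8211 > 0.82.

k = 96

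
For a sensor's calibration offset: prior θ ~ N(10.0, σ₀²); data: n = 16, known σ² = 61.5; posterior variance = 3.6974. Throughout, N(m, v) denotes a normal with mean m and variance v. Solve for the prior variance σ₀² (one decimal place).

σ₀² = 97.1

Posterior precision equals prior precision plus data precision: 1/σ_n² = 1/σ₀² + n/σ².
So 1/σ₀² = 1/3.6974 − 16/61.5 = 0.270460 − 0.260163 = 0.010297.
Hence σ₀² = 1/0.010297 ≈ 97.1.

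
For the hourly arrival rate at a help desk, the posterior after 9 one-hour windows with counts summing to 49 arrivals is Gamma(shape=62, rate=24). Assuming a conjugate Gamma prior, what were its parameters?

A Gamma(α, β) prior (rate parametrization) on a Poisson rate with n observations summing to S gives posterior Gamma(α+S, β+n).
So α = 62 − 49 = 13 and β = 24 − 9 = 15.

Gamma(shape=13, rate=15)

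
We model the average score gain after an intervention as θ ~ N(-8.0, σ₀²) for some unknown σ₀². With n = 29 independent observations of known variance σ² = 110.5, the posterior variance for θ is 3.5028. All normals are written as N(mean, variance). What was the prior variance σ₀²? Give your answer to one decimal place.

For the Normal–Normal model with known σ², precisions add: τ_n = τ₀ + n/σ².
So 1/σ₀² = 1/3.5028 − 29/110.5 = 0.285486 − 0.262443 = 0.023043.
Hence σ₀² = 1/0.023043 ≈ 43.4.

σ₀² = 43.4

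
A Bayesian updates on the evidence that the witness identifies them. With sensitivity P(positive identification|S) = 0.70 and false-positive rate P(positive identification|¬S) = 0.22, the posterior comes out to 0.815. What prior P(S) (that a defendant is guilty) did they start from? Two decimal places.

In odds form, posterior odds = prior odds × likelihood ratio, so prior odds = posterior odds ÷ LR.
Posterior odds = 0.815/(1−0.815) = 4.4054. LR = 0.70/0.22 = 3.1818.
Prior odds = 4.4054/3.1818 = 1.3846, so P(S) = 1.3846/(1+1.3846) ≈ 0.58.

P(S) = 0.58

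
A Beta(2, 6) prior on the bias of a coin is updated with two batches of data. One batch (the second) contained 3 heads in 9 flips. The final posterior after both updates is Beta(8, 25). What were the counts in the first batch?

Because Beta–binomial updating is additive in the counts, the combined data contributed (α_post−α_prior, β_post−β_prior) successes and failures.
Total across both batches: 8−2=6 heads, 25−6=19 tails.
Subtract the second batch: 6−3=3 heads and 19−6=13 tails.

3 heads and 13 tails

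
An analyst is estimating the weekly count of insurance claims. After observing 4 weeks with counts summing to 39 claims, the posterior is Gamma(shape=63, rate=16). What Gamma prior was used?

Gamma(shape=24, rate=12)

A Gamma(α, β) prior (rate parametrization) on a Poisson rate with n observations summing to S gives posterior Gamma(α+S, β+n).
So α = 63 − 39 = 24 and β = 16 − 4 = 12.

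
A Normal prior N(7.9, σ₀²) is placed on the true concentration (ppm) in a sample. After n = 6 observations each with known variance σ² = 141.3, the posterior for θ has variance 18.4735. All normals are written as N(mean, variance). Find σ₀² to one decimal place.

For the Normal–Normal model with known σ², precisions add: τ_n = τ₀ + n/σ².
So 1/σ₀² = 1/18.4735 − 6/141.3 = 0.054132 − 0.042463 = 0.011669.
Hence σ₀² = 1/0.011669 ≈ 85.7.

σ₀² = 85.7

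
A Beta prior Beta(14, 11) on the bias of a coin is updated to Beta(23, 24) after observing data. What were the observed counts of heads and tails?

A Beta(α, β) prior with s successes and f failures in binomial data gives a Beta(α+s, β+f) posterior.
So s = 23 − 14 = 9 and f = 24 − 11 = 13.

9 heads and 13 tails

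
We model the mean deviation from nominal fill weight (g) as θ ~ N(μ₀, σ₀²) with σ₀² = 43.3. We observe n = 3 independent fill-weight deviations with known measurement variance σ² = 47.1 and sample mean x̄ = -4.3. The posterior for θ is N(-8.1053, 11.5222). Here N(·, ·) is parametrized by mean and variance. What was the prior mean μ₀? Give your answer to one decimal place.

With known observation variance, the Normal–Normal posterior has precision τ_n = τ₀ + n/σ² and mean μ_n = (τ₀μ₀ + (n/σ²)x̄)/τ_n.
Here τ₀ = 1/43.3 = 0.023095 and τ_data = 3/47.1 = 0.063694, so τ_n = 0.086789.
Rearranging for μ₀: μ₀ = (μ_n·τ_n − τ_data·x̄)/τ₀ = (-8.1053·0.086789 − 0.063694·-4.3) / 0.023095 = -0.429567/0.023095 ≈ -18.6.

μ₀ = -18.6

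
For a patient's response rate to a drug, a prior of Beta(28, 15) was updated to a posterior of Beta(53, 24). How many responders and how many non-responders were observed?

25 responders and 9 non-responders

A Beta(a, b) prior with s successes and f failures in binomial data gives a Beta(a+s, b+f) posterior.
Match parameters: s=53−28=25, f=24−15=9.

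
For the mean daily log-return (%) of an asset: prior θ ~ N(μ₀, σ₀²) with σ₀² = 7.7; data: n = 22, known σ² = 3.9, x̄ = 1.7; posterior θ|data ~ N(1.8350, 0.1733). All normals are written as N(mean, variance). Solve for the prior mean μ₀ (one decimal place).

μ₀ = 7.7

With known observation variance, the Normal–Normal posterior has precision τ_n = τ₀ + n/σ² and mean μ_n = (τ₀μ₀ + (n/σ²)x̄)/τ_n.
Here τ₀ = 1/7.7 = 0.129870 and τ_data = 22/3.9 = 5.641026, so τ_n = 5.770896.
Rearranging for μ₀: μ₀ = (μ_n·τ_n − τ_data·x̄)/τ₀ = (1.8350·5.770896 − 5.641026·1.7) / 0.129870 = 0.999850/0.129870 ≈ 7.7.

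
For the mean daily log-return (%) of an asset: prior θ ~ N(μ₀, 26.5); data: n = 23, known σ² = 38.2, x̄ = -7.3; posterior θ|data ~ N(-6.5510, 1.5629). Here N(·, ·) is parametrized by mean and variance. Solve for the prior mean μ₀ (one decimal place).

μ₀ = 5.4

The posterior mean is a precision-weighted average: μ_n = (τ₀μ₀ + τ_data·x̄)/(τ₀+τ_data), with τ₀=1/σ₀² and τ_data=n/σ².
Here τ₀ = 1/26.5 = 0.037736 and τ_data = 23/38.2 = 0.602094, so τ_n = 0.639830.
Rearranging for μ₀: μ₀ = (μ_n·τ_n − τ_data·x̄)/τ₀ = (-6.5510·0.639830 − 0.602094·-7.3) / 0.037736 = 0.203760/0.037736 ≈ 5.4.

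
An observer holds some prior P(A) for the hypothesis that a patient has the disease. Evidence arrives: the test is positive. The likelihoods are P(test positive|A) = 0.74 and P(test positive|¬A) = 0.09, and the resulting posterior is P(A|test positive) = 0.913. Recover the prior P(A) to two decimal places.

P(A) = 0.56

In odds form, posterior odds = prior odds × likelihood ratio, so prior odds = posterior odds ÷ LR.
Posterior odds = 0.913/(1−0.913) = 10.4943. LR = 0.74/0.09 = 8.2222.
Prior odds = 10.4943/8.2222 = 1.2763, so P(A) = 1.2763/(1+1.2763) ≈ 0.56.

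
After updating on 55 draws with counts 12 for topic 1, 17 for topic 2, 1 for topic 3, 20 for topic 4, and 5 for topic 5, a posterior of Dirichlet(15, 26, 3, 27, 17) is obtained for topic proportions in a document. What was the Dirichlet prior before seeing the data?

For a Dirichlet(α) prior with multinomial counts c, the posterior is Dirichlet(α + c) componentwise.
Subtract each count from the matching posterior parameter: 15−12=3, 26−17=9, 3−1=2, 27−20=7, 17−5=12.

Dirichlet(3, 9, 2, 7, 12)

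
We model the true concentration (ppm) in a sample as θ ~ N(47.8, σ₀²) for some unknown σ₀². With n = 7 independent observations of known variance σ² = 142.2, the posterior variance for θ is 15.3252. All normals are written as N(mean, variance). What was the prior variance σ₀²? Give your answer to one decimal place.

Posterior precision equals prior precision plus data precision: 1/σ_n² = 1/σ₀² + n/σ².
So 1/σ₀² = 1/15.3252 − 7/142.2 = 0.065252 − 0.049226 = 0.016026.
Hence σ₀² = 1/0.016026 ≈ 62.4.

σ₀² = 62.4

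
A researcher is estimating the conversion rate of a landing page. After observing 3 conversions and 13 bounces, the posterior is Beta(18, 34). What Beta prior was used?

Beta(15, 21)

Beta is conjugate to the binomial likelihood: posterior = Beta(a+s, b+f).
Subtract the data counts: 18−3=15, 34−13=21.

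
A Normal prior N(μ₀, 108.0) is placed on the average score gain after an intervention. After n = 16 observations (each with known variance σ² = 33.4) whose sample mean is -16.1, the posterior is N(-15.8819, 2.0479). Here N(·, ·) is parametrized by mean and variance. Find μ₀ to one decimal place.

μ₀ = -4.6

With known observation variance, the Normal–Normal posterior has precision τ_n = τ₀ + n/σ² and mean μ_n = (τ₀μ₀ + (n/σ²)x̄)/τ_n.
Here τ₀ = 1/108.0 = 0.009259 and τ_data = 16/33.4 = 0.479042, so τ_n = 0.488301.
Rearranging for μ₀: μ₀ = (μ_n·τ_n − τ_data·x̄)/τ₀ = (-15.8819·0.488301 − 0.479042·-16.1) / 0.009259 = -0.042571/0.009259 ≈ -4.6.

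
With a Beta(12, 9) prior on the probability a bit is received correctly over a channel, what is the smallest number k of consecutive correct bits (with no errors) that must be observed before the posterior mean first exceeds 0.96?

k = 205

After k correct bits and 0 errors the posterior is Beta(12+k, 9), with mean (12+k)/(12+9+k).
Set (12+k)/(21+k) > 0.96 and solve: k > (0.96·21 − 12)/(1 − 0.96) = 204.000.
The smallest integer exceeding 204.000 is 205, and checking k=205: (217)/(226) = 0.9602 > 0.96.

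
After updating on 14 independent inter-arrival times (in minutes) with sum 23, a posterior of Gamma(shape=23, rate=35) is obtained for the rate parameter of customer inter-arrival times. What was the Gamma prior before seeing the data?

Gamma(shape=9, rate=12)

For an exponential likelihood with a Gamma(α, β) prior on the rate, n observations with total T give posterior Gamma(α+n, β+T).
So α = 23 − 14 = 9 and β = 35 − 23 = 12.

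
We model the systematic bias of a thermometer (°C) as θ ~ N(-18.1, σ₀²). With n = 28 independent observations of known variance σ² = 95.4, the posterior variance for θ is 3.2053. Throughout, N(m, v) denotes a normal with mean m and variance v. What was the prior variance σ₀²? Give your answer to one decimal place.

For the Normal–Normal model with known σ², precisions add: τ_n = τ₀ + n/σ².
So 1/σ₀² = 1/3.2053 − 28/95.4 = 0.311983 − 0.293501 = 0.018482.
Hence σ₀² = 1/0.018482 ≈ 54.1.

σ₀² = 54.1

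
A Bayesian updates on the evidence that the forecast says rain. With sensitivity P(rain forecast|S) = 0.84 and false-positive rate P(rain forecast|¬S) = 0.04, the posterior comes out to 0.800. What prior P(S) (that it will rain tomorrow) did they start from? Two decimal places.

P(S) = 0.16

In odds form, posterior odds = prior odds × likelihood ratio, so prior odds = posterior odds ÷ LR.
Posterior odds = 0.800/(1−0.800) = 4.0000. LR = 0.84/0.04 = 21.0000.
Prior odds = 4.0000/21.0000 = 0.1905, so P(S) = 0.1905/(1+0.1905) ≈ 0.16.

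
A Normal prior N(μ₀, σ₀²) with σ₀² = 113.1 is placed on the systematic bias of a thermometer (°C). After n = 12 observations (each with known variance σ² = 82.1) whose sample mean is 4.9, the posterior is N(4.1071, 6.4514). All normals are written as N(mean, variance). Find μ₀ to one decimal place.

With known observation variance, the Normal–Normal posterior has precision τ_n = τ₀ + n/σ² and mean μ_n = (τ₀μ₀ + (n/σ²)x̄)/τ_n.
Here τ₀ = 1/113.1 = 0.008842 and τ_data = 12/82.1 = 0.146163, so τ_n = 0.155005.
Rearranging for μ₀: μ₀ = (μ_n·τ_n − τ_data·x̄)/τ₀ = (4.1071·0.155005 − 0.146163·4.9) / 0.008842 = -0.079578/0.008842 ≈ -9.0.

μ₀ = -9.0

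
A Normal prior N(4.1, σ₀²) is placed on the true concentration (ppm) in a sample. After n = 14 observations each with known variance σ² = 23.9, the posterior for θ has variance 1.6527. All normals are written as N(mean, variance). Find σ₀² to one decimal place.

σ₀² = 51.8

For the Normal–Normal model with known σ², precisions add: τ_n = τ₀ + n/σ².
So 1/σ₀² = 1/1.6527 − 14/23.9 = 0.605070 − 0.585774 = 0.019296.
Hence σ₀² = 1/0.019296 ≈ 51.8.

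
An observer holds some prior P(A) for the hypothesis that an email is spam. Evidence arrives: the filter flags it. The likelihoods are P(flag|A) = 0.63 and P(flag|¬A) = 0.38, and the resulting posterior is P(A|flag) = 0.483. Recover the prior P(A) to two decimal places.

P(A) = 0.36

In odds form, posterior odds = prior odds × likelihood ratio, so prior odds = posterior odds ÷ LR.
Posterior odds = 0.483/(1−0.483) = 0.9342. LR = 0.63/0.38 = 1.6579.
Prior odds = 0.9342/1.6579 = 0.5635, so P(A) = 0.5635/(1+0.5635) ≈ 0.36.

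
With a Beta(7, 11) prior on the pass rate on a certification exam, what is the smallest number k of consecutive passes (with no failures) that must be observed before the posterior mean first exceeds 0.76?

After k passes and 0 failures the posterior is Beta(7+k, 11), with mean (7+k)/(7+11+k).
Set (7+k)/(18+k) > 0.76 and solve: k > (0.76·18 − 7)/(1 − 0.76) = 27.833.
The smallest integer exceeding 27.833 is 28, and checking k=28: (35)/(46) = 0.7609 > 0.76.

k = 28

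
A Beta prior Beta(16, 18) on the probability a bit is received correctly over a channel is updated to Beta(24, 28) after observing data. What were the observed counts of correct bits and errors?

Beta is conjugate to the binomial likelihood: posterior = Beta(a+s, b+f).
So s = 24 − 16 = 8 and f = 28 − 18 = 10.

8 correct bits and 10 errors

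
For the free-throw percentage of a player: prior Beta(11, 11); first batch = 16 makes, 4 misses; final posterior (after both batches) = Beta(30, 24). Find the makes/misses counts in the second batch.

Because Beta–binomial updating is additive in the counts, the combined data contributed (α_post−α_prior, β_post−β_prior) successes and failures.
Total across both batches: 30−11=19 makes, 24−11=13 misses.
Subtract the first batch: 19−16=3 makes and 13−4=9 misses.

3 makes and 9 misses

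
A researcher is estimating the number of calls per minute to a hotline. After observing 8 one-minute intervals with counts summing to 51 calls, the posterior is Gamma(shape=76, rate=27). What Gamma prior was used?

Gamma–Poisson conjugacy: posterior shape = α + Σxᵢ, posterior rate = β + n.
So α = 76 − 51 = 25 and β = 27 − 8 = 19.

Gamma(shape=25, rate=19)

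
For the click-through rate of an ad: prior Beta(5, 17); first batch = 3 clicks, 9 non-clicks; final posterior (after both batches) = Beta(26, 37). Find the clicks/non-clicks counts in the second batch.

Sequential conjugate updates are equivalent to a single update on the pooled data, so total successes = posterior α − prior α and total failures = posterior β − prior β.
Total across both batches: 26−5=21 clicks, 37−17=20 non-clicks.
Subtract the first batch: 21−3=18 clicks and 20−9=11 non-clicks.

18 clicks and 11 non-clicks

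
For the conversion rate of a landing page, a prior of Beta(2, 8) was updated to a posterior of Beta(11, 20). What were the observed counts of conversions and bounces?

9 conversions and 12 bounces

Beta is conjugate to the binomial likelihood: posterior = Beta(α+s, β+f).
Match parameters: s=11−2=9, f=20−8=12.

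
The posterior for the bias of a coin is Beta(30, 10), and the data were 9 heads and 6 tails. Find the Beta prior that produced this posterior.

Under Beta–binomial conjugacy the posterior parameters are (α+s, β+f).
So α = 30 − 9 = 21 and β = 10 − 6 = 4.

Beta(21, 4)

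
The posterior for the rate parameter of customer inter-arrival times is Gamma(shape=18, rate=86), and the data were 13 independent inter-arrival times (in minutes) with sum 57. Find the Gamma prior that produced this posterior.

For an exponential likelihood with a Gamma(α, β) prior on the rate, n observations with total T give posterior Gamma(α+n, β+T).
So α = 18 − 13 = 5 and β = 86 − 57 = 29.

Gamma(shape=5, rate=29)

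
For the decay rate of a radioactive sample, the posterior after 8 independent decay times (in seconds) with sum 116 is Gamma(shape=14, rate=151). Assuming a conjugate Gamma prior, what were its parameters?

Gamma(shape=6, rate=35)

For an exponential likelihood with a Gamma(α, β) prior on the rate, n observations with total T give posterior Gamma(α+n, β+T).
So α = 14 − 8 = 6 and β = 151 − 116 = 35.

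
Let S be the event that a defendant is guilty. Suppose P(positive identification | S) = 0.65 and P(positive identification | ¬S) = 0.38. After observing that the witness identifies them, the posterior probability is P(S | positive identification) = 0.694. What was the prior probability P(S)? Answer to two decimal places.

Bayes' rule in odds form gives O(S|E) = O(S)·[P(E|S)/P(E|¬S)], hence O(S) = O(S|E)/LR.
Posterior odds = 0.694/(1−0.694) = 2.2680. LR = 0.65/0.38 = 1.7105.
Prior odds = 2.2680/1.7105 = 1.3259, so P(S) = 1.3259/(1+1.3259) ≈ 0.57.

P(S) = 0.57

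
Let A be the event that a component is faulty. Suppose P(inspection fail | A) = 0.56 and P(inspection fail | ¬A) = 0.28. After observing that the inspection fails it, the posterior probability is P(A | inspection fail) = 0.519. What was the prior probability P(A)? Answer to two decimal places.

In odds form, posterior odds = prior odds × likelihood ratio, so prior odds = posterior odds ÷ LR.
Posterior odds = 0.519/(1−0.519) = 1.0790. LR = 0.56/0.28 = 2.0000.
Prior odds = 1.0790/2.0000 = 0.5395, so P(A) = 0.5395/(1+0.5395) ≈ 0.35.

P(A) = 0.35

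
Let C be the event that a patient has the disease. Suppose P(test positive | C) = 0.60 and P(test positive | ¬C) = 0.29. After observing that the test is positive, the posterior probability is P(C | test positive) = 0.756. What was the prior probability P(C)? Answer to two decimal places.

In odds form, posterior odds = prior odds × likelihood ratio, so prior odds = posterior odds ÷ LR.
Posterior odds = 0.756/(1−0.756) = 3.0984. LR = 0.60/0.29 = 2.0690.
Prior odds = 3.0984/2.0690 = 1.4975, so P(C) = 1.4975/(1+1.4975) ≈ 0.60.

P(C) = 0.60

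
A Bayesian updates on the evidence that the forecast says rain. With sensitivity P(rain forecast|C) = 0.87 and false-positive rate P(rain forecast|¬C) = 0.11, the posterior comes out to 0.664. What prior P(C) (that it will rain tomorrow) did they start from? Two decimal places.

P(C) = 0.20

In odds form, posterior odds = prior odds × likelihood ratio, so prior odds = posterior odds ÷ LR.
Posterior odds = 0.664/(1−0.664) = 1.9762. LR = 0.87/0.11 = 7.9091.
Prior odds = 1.9762/7.9091 = 0.2499, so P(C) = 0.2499/(1+0.2499) ≈ 0.20.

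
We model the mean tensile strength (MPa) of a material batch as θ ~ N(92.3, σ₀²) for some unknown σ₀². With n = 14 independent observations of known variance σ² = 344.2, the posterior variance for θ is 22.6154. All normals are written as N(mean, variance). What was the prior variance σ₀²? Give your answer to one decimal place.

Posterior precision equals prior precision plus data precision: 1/σ_n² = 1/σ₀² + n/σ².
So 1/σ₀² = 1/22.6154 − 14/344.2 = 0.044218 − 0.040674 = 0.003544.
Hence σ₀² = 1/0.003544 ≈ 282.2.

σ₀² = 282.2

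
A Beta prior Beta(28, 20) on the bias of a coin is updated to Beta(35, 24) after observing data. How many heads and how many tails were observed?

7 heads and 4 tails

Beta is conjugate to the binomial likelihood: posterior = Beta(α+s, β+f).
Match parameters: s=35−28=7, f=24−20=4.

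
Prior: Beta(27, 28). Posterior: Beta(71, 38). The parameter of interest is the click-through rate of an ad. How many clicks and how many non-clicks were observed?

Under Beta–binomial conjugacy the posterior parameters are (α+s, β+f).
Match parameters: s=71−27=44, f=38−28=10.

44 clicks and 10 non-clicks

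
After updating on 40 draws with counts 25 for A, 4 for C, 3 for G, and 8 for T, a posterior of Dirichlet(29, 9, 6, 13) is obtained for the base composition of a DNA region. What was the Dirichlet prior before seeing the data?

For a Dirichlet(α) prior with multinomial counts c, the posterior is Dirichlet(α + c) componentwise.
Subtract each count from the matching posterior parameter: 29−25=4, 9−4=5, 6−3=3, 13−8=5.

Dirichlet(4, 5, 3, 5)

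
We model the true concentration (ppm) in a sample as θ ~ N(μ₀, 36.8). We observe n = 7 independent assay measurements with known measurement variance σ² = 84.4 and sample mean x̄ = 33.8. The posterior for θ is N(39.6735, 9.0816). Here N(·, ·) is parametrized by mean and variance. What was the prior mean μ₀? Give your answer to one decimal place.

With known observation variance, the Normal–Normal posterior has precision τ_n = τ₀ + n/σ² and mean μ_n = (τ₀μ₀ + (n/σ²)x̄)/τ_n.
Here τ₀ = 1/36.8 = 0.027174 and τ_data = 7/84.4 = 0.082938, so τ_n = 0.110112.
Rearranging for μ₀: μ₀ = (μ_n·τ_n − τ_data·x̄)/τ₀ = (39.6735·0.110112 − 0.082938·33.8) / 0.027174 = 1.565224/0.027174 ≈ 57.6.

μ₀ = 57.6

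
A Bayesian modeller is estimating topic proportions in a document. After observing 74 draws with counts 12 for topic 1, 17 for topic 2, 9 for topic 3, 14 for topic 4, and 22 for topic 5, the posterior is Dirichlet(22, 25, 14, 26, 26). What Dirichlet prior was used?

For a Dirichlet(α) prior with multinomial counts c, the posterior is Dirichlet(α + c) componentwise.
Subtract each count from the matching posterior parameter: 22−12=10, 25−17=8, 14−9=5, 26−14=12, 26−22=4.

Dirichlet(10, 8, 5, 12, 4)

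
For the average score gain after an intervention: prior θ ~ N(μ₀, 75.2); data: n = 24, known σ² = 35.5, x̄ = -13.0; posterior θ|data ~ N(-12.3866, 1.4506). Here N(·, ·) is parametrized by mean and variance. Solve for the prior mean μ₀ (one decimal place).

μ₀ = 18.8

The posterior mean is a precision-weighted average: μ_n = (τ₀μ₀ + τ_data·x̄)/(τ₀+τ_data), with τ₀=1/σ₀² and τ_data=n/σ².
Here τ₀ = 1/75.2 = 0.013298 and τ_data = 24/35.5 = 0.676056, so τ_n = 0.689354.
Rearranging for μ₀: μ₀ = (μ_n·τ_n − τ_data·x̄)/τ₀ = (-12.3866·0.689354 − 0.676056·-13.0) / 0.013298 = 0.249976/0.013298 ≈ 18.8.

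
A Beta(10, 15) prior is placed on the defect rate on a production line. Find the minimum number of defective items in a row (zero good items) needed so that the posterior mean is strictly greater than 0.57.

k = 10

After k defective items and 0 good items the posterior is Beta(10+k, 15), with mean (10+k)/(10+15+k).
Set (10+k)/(25+k) > 0.57 and solve: k > (0.57·25 − 10)/(1 − 0.57) = 9.884.
The smallest integer exceeding 9.884 is 10.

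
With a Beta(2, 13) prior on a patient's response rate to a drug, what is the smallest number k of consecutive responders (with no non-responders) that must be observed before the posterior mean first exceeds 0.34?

k = 5

After k responders and 0 non-responders the posterior is Beta(2+k, 13), with mean (2+k)/(2+13+k).
Set (2+k)/(15+k) > 0.34 and solve: k > (0.34·15 − 2)/(1 − 0.34) = 4.697.
The smallest integer exceeding 4.697 is 5, and checking k=5: (7)/(20) = 0.3500 > 0.34.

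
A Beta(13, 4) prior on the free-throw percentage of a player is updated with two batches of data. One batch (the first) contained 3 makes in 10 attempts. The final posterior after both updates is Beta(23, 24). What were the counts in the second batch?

Sequential conjugate updates are equivalent to a single update on the pooled data, so total successes = posterior α − prior α and total failures = posterior β − prior β.
Total across both batches: 23−13=10 makes, 24−4=20 misses.
Subtract the first batch: 10−3=7 makes and 20−7=13 misses.

7 makes and 13 misses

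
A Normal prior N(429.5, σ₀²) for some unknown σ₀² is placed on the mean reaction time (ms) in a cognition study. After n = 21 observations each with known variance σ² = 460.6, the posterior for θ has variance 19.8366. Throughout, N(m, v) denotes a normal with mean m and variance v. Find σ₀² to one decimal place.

σ₀² = 207.5

Posterior precision equals prior precision plus data precision: 1/σ_n² = 1/σ₀² + n/σ².
So 1/σ₀² = 1/19.8366 − 21/460.6 = 0.050412 − 0.045593 = 0.004819.
Hence σ₀² = 1/0.004819 ≈ 207.5.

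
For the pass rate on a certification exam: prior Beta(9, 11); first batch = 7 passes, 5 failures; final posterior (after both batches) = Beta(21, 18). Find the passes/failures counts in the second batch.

5 passes and 2 failures

Sequential conjugate updates are equivalent to a single update on the pooled data, so total successes = posterior α − prior α and total failures = posterior β − prior β.
Total across both batches: 21−9=12 passes, 18−11=7 failures.
Subtract the first batch: 12−7=5 passes and 7−5=2 failures.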